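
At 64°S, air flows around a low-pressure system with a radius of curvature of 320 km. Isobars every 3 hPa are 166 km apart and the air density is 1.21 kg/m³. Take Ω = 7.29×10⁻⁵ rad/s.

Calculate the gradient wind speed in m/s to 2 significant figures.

Coriolis parameter at 64°S:
f = 2Ω sin φ = 2 × 7.29×10⁻⁵ × sin 64° = 1.31×10⁻⁴ s⁻¹
Pressure gradient: |∂P/∂n| = 300 Pa / 166000 m = 1.81×10⁻³ Pa/m
Geostrophic speed: V_g = |∂P/∂n|/(fρ) = 1.81×10⁻³/(1.31×10⁻⁴ × 1.21) = 11.4 m/s
Around a low, centrifugal force acts outward with Coriolis, so pressure-gradient force balances both:
(1/ρ)|∂P/∂n| = fV + V²/R  →  V² + fR·V − fR·V_g = 0
With fR = 1.31×10⁻⁴ × 320×10³ m = 41.9 m/s:
V = [−fR + √((fR)² + 4 fR V_g)]/2 = [−41.9 + √(41.9² + 4×41.9×11.4)]/2 = 9.32 m/s
Subgeostrophic (V < V_g = 11.4 m/s), as expected around a low.

9.3 m/s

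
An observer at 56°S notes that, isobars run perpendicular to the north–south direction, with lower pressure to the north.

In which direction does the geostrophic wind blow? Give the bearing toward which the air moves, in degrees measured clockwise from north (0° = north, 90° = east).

270°

The pressure-gradient force points toward the north (bearing 000°).
Geostrophic balance: in the Southern Hemisphere the Coriolis force deflects motion to the left, so the geostrophic wind blows 90° to the left of the pressure-gradient force (low pressure on the right).
Rotating 000° by 90° counterclockwise gives 270° — the wind blows toward the west.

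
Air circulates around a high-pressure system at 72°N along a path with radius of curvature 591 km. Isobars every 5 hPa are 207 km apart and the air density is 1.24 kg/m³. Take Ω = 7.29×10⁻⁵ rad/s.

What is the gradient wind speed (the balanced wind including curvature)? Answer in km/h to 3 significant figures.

Coriolis parameter at 72°N:
f = 2Ω sin φ = 2 × 7.29×10⁻⁵ × sin 72° = 1.39×10⁻⁴ s⁻¹
Pressure gradient: |∂P/∂n| = 500 Pa / 207000 m = 2.42×10⁻³ Pa/m
Geostrophic speed: V_g = |∂P/∂n|/(fρ) = 2.42×10⁻³/(1.39×10⁻⁴ × 1.24) = 14.0 m/s
Around a high, pressure-gradient force acts outward with centrifugal, so Coriolis balances both:
fV = (1/ρ)|∂P/∂n| + V²/R  →  V² − fR·V + fR·V_g = 0
With fR = 1.39×10⁻⁴ × 591×10³ m = 82.0 m/s:
V = [fR − √((fR)² − 4 fR V_g)]/2 = [82.0 − √(82.0² − 4×82.0×14)]/2 = 18 m/s
Supergeostrophic (V > V_g = 14 m/s), as expected around a high.
Converting: 18 m/s × 3.6 = 64.8 km/h

64.8 km/h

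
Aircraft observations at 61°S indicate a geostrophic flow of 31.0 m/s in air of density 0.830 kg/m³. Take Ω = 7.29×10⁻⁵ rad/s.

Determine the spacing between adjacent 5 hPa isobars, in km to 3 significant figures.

152 km

Coriolis parameter at 61°S:
f = 2Ω sin φ = 2 × 7.29×10⁻⁵ × sin 61° = 1.28×10⁻⁴ s⁻¹
Geostrophic balance rearranged: |∂P/∂n| = f ρ V_g
|∂P/∂n| = 1.28×10⁻⁴ × 0.830 × 31.0 = 3.28×10⁻³ Pa/m
Isobar spacing: Δn = ΔP/|∂P/∂n| = 500 Pa / 3.28×10⁻³ Pa/m = 152389 m ≈ 152 km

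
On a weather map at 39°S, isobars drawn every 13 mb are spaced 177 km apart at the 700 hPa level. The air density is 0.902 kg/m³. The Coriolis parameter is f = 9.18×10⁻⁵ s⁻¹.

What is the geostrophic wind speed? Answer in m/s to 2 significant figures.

Pressure gradient: |∂P/∂n| = 1300 Pa / 177000 m = 7.34×10⁻³ Pa/m
Geostrophic balance (pressure-gradient force = Coriolis force):
V_g = (1/(fρ)) |∂P/∂n| = 7.34×10⁻³ / (9.18×10⁻⁵ × 0.902) = 88.7 m/s

89 m/s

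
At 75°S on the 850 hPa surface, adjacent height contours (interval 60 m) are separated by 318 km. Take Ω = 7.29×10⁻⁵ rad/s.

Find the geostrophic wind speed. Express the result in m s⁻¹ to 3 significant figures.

13.1 m s⁻¹

Coriolis parameter at 75°S:
f = 2Ω sin φ = 2 × 7.29×10⁻⁵ × sin 75° = 1.41×10⁻⁴ s⁻¹
Height gradient: |∂Z/∂n| = 60 m / 318000 m = 1.89×10⁻⁴
On a pressure surface, geostrophic balance gives V_g = (g/f)|∂Z/∂n|:
V_g = 9.81 × 1.89×10⁻⁴ / 1.41×10⁻⁴ = 13.1 m/s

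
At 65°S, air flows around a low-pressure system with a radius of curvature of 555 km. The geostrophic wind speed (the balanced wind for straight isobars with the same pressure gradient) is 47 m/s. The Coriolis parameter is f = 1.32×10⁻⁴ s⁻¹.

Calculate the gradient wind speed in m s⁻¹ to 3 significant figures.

32.5 m s⁻¹

Around a low, centrifugal force acts outward with Coriolis, so pressure-gradient force balances both:
(1/ρ)|∂P/∂n| = fV + V²/R  →  V² + fR·V − fR·V_g = 0
With fR = 1.32×10⁻⁴ × 555×10³ m = 73.3 m/s:
V = [−fR + √((fR)² + 4 fR V_g)]/2 = [−73.3 + √(73.3² + 4×73.3×47)]/2 = 32.5 m/s
Subgeostrophic (V < V_g = 47 m/s), as expected around a low.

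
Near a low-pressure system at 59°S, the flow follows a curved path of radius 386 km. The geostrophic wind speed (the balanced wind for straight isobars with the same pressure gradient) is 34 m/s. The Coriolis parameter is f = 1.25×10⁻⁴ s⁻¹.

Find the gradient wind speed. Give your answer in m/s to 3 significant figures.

23.0 m/s

Around a low, centrifugal force acts outward with Coriolis, so pressure-gradient force balances both:
(1/ρ)|∂P/∂n| = fV + V²/R  →  V² + fR·V − fR·V_g = 0
With fR = 1.25×10⁻⁴ × 386×10³ m = 48.2 m/s:
V = [−fR + √((fR)² + 4 fR V_g)]/2 = [−48.2 + √(48.2² + 4×48.2×34)]/2 = 23 m/s
Subgeostrophic (V < V_g = 34 m/s), as expected around a low.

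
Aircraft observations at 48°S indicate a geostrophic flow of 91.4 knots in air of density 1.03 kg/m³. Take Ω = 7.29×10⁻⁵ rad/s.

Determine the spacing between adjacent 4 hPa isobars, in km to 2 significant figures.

76 km

Coriolis parameter at 48°S:
f = 2Ω sin φ = 2 × 7.29×10⁻⁵ × sin 48° = 1.08×10⁻⁴ s⁻¹
Wind speed in SI: 91.4 knots = 47.0 m/s
Geostrophic balance rearranged: |∂P/∂n| = f ρ V_g
|∂P/∂n| = 1.08×10⁻⁴ × 1.03 × 47.0 = 5.25×10⁻³ Pa/m
Isobar spacing: Δn = ΔP/|∂P/∂n| = 400 Pa / 5.25×10⁻³ Pa/m = 76227 m ≈ 76 km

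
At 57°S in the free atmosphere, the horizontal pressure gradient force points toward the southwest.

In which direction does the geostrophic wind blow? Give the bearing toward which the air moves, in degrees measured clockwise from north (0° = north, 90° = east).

The pressure-gradient force points toward the southwest (bearing 225°).
Geostrophic balance: in the Southern Hemisphere the Coriolis force deflects motion to the left, so the geostrophic wind blows 90° to the left of the pressure-gradient force (low pressure on the right).
Rotating 225° by 90° counterclockwise gives 135° — the wind blows toward the southeast.

135°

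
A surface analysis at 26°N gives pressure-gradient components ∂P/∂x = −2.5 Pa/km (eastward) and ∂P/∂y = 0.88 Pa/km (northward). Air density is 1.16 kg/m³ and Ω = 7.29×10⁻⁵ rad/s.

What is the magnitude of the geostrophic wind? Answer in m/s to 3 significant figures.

Coriolis parameter at 26°N:
f = 2Ω sin φ = 2 × 7.29×10⁻⁵ × sin 26° = 6.39×10⁻⁵ s⁻¹
Component geostrophic relations (x east, y north):
u_g = −(1/(fρ)) ∂P/∂y,  v_g = (1/(fρ)) ∂P/∂x
u_g = −(0.88×10⁻³)/(6.39×10⁻⁵ × 1.16) = −11.9 m/s;  v_g = (−2.5×10⁻³)/(6.39×10⁻⁵ × 1.16) = −33.7 m/s
|V_g| = √(u_g² + v_g²) = 35.7 m/s

35.7 m/s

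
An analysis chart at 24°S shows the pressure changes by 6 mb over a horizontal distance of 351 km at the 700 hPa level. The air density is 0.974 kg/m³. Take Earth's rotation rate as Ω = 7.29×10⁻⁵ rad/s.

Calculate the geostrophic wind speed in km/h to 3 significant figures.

Coriolis parameter at 24°S:
f = 2Ω sin φ = 2 × 7.29×10⁻⁵ × sin 24° = 5.93×10⁻⁵ s⁻¹
Pressure gradient: |∂P/∂n| = 600 Pa / 351000 m = 1.71×10⁻³ Pa/m
Geostrophic balance (pressure-gradient force = Coriolis force):
V_g = (1/(fρ)) |∂P/∂n| = 1.71×10⁻³ / (5.93×10⁻⁵ × 0.974) = 29.6 m/s
Converting: 29.6 m/s × 3.6 = 107 km/h

107 km/h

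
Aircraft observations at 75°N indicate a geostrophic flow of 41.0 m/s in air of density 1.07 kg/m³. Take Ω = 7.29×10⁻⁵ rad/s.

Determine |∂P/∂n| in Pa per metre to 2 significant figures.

Coriolis parameter at 75°N:
f = 2Ω sin φ = 2 × 7.29×10⁻⁵ × sin 75° = 1.41×10⁻⁴ s⁻¹
Geostrophic balance rearranged: |∂P/∂n| = f ρ V_g
|∂P/∂n| = 1.41×10⁻⁴ × 1.07 × 41.0 = 6.18×10⁻³ Pa/m

6.2×10⁻³ Pa/m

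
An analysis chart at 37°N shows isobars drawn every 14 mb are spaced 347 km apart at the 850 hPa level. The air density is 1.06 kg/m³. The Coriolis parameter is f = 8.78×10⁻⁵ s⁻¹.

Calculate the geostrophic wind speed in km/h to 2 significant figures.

Pressure gradient: |∂P/∂n| = 1400 Pa / 347000 m = 4.03×10⁻³ Pa/m
Geostrophic balance (pressure-gradient force = Coriolis force):
V_g = (1/(fρ)) |∂P/∂n| = 4.03×10⁻³ / (8.78×10⁻⁵ × 1.06) = 43.4 m/s
Converting: 43.4 m/s × 3.6 = 160 km/h

160 km/h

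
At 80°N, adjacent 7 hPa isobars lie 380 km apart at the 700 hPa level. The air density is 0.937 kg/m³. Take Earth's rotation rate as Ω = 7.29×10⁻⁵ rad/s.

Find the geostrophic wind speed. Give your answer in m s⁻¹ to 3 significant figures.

13.7 m s⁻¹

Coriolis parameter at 80°N:
f = 2Ω sin φ = 2 × 7.29×10⁻⁵ × sin 80° = 1.44×10⁻⁴ s⁻¹
Pressure gradient: |∂P/∂n| = 700 Pa / 380000 m = 1.84×10⁻³ Pa/m
Geostrophic balance (pressure-gradient force = Coriolis force):
V_g = (1/(fρ)) |∂P/∂n| = 1.84×10⁻³ / (1.44×10⁻⁴ × 0.937) = 13.7 m/s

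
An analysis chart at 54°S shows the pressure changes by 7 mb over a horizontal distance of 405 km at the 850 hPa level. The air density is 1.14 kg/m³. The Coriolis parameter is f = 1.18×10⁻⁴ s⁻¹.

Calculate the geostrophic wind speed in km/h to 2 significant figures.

46 km/h

Pressure gradient: |∂P/∂n| = 700 Pa / 405000 m = 1.73×10⁻³ Pa/m
Geostrophic balance (pressure-gradient force = Coriolis force):
V_g = (1/(fρ)) |∂P/∂n| = 1.73×10⁻³ / (1.18×10⁻⁴ × 1.14) = 12.8 m/s
Converting: 12.8 m/s × 3.6 = 46 km/h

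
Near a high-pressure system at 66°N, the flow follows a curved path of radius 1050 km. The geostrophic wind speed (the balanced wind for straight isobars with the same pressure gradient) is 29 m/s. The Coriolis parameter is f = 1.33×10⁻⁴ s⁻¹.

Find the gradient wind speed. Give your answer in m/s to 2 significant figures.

Around a high, pressure-gradient force acts outward with centrifugal, so Coriolis balances both:
fV = (1/ρ)|∂P/∂n| + V²/R  →  V² − fR·V + fR·V_g = 0
With fR = 1.33×10⁻⁴ × 1050×10³ m = 140 m/s:
V = [fR − √((fR)² − 4 fR V_g)]/2 = [140 − √(140² − 4×140×29)]/2 = 41.1 m/s
Supergeostrophic (V > V_g = 29 m/s), as expected around a high.

41 m/s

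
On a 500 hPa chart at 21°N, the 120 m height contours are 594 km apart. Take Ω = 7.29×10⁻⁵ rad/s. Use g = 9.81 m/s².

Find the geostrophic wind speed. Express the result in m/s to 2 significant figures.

Coriolis parameter at 21°N:
f = 2Ω sin φ = 2 × 7.29×10⁻⁵ × sin 21° = 5.23×10⁻⁵ s⁻¹
Height gradient: |∂Z/∂n| = 120 m / 594000 m = 2.02×10⁻⁴
On a pressure surface, geostrophic balance gives V_g = (g/f)|∂Z/∂n|:
V_g = 9.81 × 2.02×10⁻⁴ / 5.23×10⁻⁵ = 37.9 m/s

38 m/s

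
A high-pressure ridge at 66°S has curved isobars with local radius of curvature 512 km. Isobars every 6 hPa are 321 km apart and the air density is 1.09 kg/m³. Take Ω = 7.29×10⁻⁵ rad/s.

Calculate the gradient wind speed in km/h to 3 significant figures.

Coriolis parameter at 66°S:
f = 2Ω sin φ = 2 × 7.29×10⁻⁵ × sin 66° = 1.33×10⁻⁴ s⁻¹
Pressure gradient: |∂P/∂n| = 600 Pa / 321000 m = 1.87×10⁻³ Pa/m
Geostrophic speed: V_g = |∂P/∂n|/(fρ) = 1.87×10⁻³/(1.33×10⁻⁴ × 1.09) = 12.9 m/s
Around a high, pressure-gradient force acts outward with centrifugal, so Coriolis balances both:
fV = (1/ρ)|∂P/∂n| + V²/R  →  V² − fR·V + fR·V_g = 0
With fR = 1.33×10⁻⁴ × 512×10³ m = 68.2 m/s:
V = [fR − √((fR)² − 4 fR V_g)]/2 = [68.2 − √(68.2² − 4×68.2×12.9)]/2 = 17.2 m/s
Supergeostrophic (V > V_g = 12.9 m/s), as expected around a high.
Converting: 17.2 m/s × 3.6 = 62.0 km/h

62.0 km/h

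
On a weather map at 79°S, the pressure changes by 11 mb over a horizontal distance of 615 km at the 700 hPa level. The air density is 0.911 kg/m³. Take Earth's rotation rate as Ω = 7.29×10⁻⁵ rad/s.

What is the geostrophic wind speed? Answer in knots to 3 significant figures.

Coriolis parameter at 79°S:
f = 2Ω sin φ = 2 × 7.29×10⁻⁵ × sin 79° = 1.43×10⁻⁴ s⁻¹
Pressure gradient: |∂P/∂n| = 1100 Pa / 615000 m = 1.79×10⁻³ Pa/m
Geostrophic balance (pressure-gradient force = Coriolis force):
V_g = (1/(fρ)) |∂P/∂n| = 1.79×10⁻³ / (1.43×10⁻⁴ × 0.911) = 13.7 m/s
Converting: 13.7 m/s × 1.944 = 26.7 knots

26.7 knots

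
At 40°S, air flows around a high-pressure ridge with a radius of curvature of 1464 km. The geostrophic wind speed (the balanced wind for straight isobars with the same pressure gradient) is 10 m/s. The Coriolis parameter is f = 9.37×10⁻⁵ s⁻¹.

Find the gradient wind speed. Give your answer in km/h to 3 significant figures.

Around a high, pressure-gradient force acts outward with centrifugal, so Coriolis balances both:
fV = (1/ρ)|∂P/∂n| + V²/R  →  V² − fR·V + fR·V_g = 0
With fR = 9.37×10⁻⁵ × 1464×10³ m = 137 m/s:
V = [fR − √((fR)² − 4 fR V_g)]/2 = [137 − √(137² − 4×137×10)]/2 = 10.9 m/s
Supergeostrophic (V > V_g = 10 m/s), as expected around a high.
Converting: 10.9 m/s × 3.6 = 39.1 km/h

39.1 km/h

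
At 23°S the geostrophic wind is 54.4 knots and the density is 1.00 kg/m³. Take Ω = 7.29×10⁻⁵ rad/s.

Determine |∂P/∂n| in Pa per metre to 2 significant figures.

1.6×10⁻³ Pa/m

Coriolis parameter at 23°S:
f = 2Ω sin φ = 2 × 7.29×10⁻⁵ × sin 23° = 5.70×10⁻⁵ s⁻¹
Wind speed in SI: 54.4 knots = 28.0 m/s
Geostrophic balance rearranged: |∂P/∂n| = f ρ V_g
|∂P/∂n| = 5.70×10⁻⁵ × 1.00 × 28.0 = 1.59×10⁻³ Pa/m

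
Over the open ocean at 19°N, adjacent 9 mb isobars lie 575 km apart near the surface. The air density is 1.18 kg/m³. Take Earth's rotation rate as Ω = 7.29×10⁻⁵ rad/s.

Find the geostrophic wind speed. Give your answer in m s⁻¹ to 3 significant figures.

Coriolis parameter at 19°N:
f = 2Ω sin φ = 2 × 7.29×10⁻⁵ × sin 19° = 4.75×10⁻⁵ s⁻¹
Pressure gradient: |∂P/∂n| = 900 Pa / 575000 m = 1.57×10⁻³ Pa/m
Geostrophic balance (pressure-gradient force = Coriolis force):
V_g = (1/(fρ)) |∂P/∂n| = 1.57×10⁻³ / (4.75×10⁻⁵ × 1.18) = 27.9 m/s

27.9 m s⁻¹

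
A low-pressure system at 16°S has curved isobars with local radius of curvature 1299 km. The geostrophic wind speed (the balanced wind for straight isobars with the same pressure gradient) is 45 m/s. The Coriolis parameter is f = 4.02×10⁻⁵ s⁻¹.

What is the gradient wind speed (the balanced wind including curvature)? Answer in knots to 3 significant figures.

56.3 knots

Around a low, centrifugal force acts outward with Coriolis, so pressure-gradient force balances both:
(1/ρ)|∂P/∂n| = fV + V²/R  →  V² + fR·V − fR·V_g = 0
With fR = 4.02×10⁻⁵ × 1299×10³ m = 52.2 m/s:
V = [−fR + √((fR)² + 4 fR V_g)]/2 = [−52.2 + √(52.2² + 4×52.2×45)]/2 = 29 m/s
Subgeostrophic (V < V_g = 45 m/s), as expected around a low.
Converting: 29 m/s × 1.944 = 56.3 knots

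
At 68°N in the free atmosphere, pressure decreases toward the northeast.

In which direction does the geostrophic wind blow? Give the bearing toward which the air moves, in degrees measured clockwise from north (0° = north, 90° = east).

135°

The pressure-gradient force points toward the northeast (bearing 045°).
Geostrophic balance: in the Northern Hemisphere the Coriolis force deflects motion to the right, so the geostrophic wind blows 90° to the right of the pressure-gradient force (low pressure on the left).
Rotating 045° by 90° clockwise gives 135° — the wind blows toward the southeast.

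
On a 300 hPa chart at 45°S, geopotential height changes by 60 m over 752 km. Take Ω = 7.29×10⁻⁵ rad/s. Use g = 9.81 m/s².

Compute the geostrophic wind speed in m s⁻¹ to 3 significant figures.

7.59 m s⁻¹

Coriolis parameter at 45°S:
f = 2Ω sin φ = 2 × 7.29×10⁻⁵ × sin 45° = 1.03×10⁻⁴ s⁻¹
Height gradient: |∂Z/∂n| = 60 m / 752000 m = 7.98×10⁻⁵
On a pressure surface, geostrophic balance gives V_g = (g/f)|∂Z/∂n|:
V_g = 9.81 × 7.98×10⁻⁵ / 1.03×10⁻⁴ = 7.59 m/s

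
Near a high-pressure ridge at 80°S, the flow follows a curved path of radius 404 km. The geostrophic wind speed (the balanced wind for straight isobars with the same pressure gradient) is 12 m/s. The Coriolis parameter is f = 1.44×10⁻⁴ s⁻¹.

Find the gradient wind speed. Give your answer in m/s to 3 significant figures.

Around a high, pressure-gradient force acts outward with centrifugal, so Coriolis balances both:
fV = (1/ρ)|∂P/∂n| + V²/R  →  V² − fR·V + fR·V_g = 0
With fR = 1.44×10⁻⁴ × 404×10³ m = 58.2 m/s:
V = [fR − √((fR)² − 4 fR V_g)]/2 = [58.2 − √(58.2² − 4×58.2×12)]/2 = 16.9 m/s
Supergeostrophic (V > V_g = 12 m/s), as expected around a high.

16.9 m/s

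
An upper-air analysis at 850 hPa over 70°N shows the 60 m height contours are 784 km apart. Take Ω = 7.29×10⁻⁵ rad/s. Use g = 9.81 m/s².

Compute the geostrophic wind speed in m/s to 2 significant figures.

Coriolis parameter at 70°N:
f = 2Ω sin φ = 2 × 7.29×10⁻⁵ × sin 70° = 1.37×10⁻⁴ s⁻¹
Height gradient: |∂Z/∂n| = 60 m / 784000 m = 7.65×10⁻⁵
On a pressure surface, geostrophic balance gives V_g = (g/f)|∂Z/∂n|:
V_g = 9.81 × 7.65×10⁻⁵ / 1.37×10⁻⁴ = 5.48 m/s

5.5 m/s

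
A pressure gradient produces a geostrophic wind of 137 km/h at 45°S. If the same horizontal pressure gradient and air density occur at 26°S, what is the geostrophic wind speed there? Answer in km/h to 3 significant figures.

221 km/h

With the same pressure gradient and density, V_g ∝ 1/f ∝ 1/sin φ.
V₂ = V₁ · sin φ₁ / sin φ₂ = 137 × sin 45° / sin 26°
V₂ = 137 × 0.7071/0.4384 = 221 km/h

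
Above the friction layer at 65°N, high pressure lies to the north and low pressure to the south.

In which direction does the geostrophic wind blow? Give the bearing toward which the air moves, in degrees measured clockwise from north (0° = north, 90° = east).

The pressure-gradient force points toward the south (bearing 180°).
Geostrophic balance: in the Northern Hemisphere the Coriolis force deflects motion to the right, so the geostrophic wind blows 90° to the right of the pressure-gradient force (low pressure on the left).
Rotating 180° by 90° clockwise gives 270° — the wind blows toward the west.

270°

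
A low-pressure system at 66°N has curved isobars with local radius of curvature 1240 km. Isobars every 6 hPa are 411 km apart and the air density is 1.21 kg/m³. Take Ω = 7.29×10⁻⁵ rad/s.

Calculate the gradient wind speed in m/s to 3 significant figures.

8.61 m/s

Coriolis parameter at 66°N:
f = 2Ω sin φ = 2 × 7.29×10⁻⁵ × sin 66° = 1.33×10⁻⁴ s⁻¹
Pressure gradient: |∂P/∂n| = 600 Pa / 411000 m = 1.46×10⁻³ Pa/m
Geostrophic speed: V_g = |∂P/∂n|/(fρ) = 1.46×10⁻³/(1.33×10⁻⁴ × 1.21) = 9.06 m/s
Around a low, centrifugal force acts outward with Coriolis, so pressure-gradient force balances both:
(1/ρ)|∂P/∂n| = fV + V²/R  →  V² + fR·V − fR·V_g = 0
With fR = 1.33×10⁻⁴ × 1240×10³ m = 165 m/s:
V = [−fR + √((fR)² + 4 fR V_g)]/2 = [−165 + √(165² + 4×165×9.06)]/2 = 8.61 m/s
Subgeostrophic (V < V_g = 9.06 m/s), as expected around a low.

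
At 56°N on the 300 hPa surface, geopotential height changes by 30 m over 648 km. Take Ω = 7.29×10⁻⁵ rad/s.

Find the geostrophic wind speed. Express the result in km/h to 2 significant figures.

Coriolis parameter at 56°N:
f = 2Ω sin φ = 2 × 7.29×10⁻⁵ × sin 56° = 1.21×10⁻⁴ s⁻¹
Height gradient: |∂Z/∂n| = 30 m / 648000 m = 4.63×10⁻⁵
On a pressure surface, geostrophic balance gives V_g = (g/f)|∂Z/∂n|:
V_g = 9.81 × 4.63×10⁻⁵ / 1.21×10⁻⁴ = 3.76 m/s
Converting: 3.76 m/s × 3.6 = 14 km/h

14 km/h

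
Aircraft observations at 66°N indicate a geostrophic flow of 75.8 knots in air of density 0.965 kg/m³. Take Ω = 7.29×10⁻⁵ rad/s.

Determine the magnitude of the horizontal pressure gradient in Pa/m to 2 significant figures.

Coriolis parameter at 66°N:
f = 2Ω sin φ = 2 × 7.29×10⁻⁵ × sin 66° = 1.33×10⁻⁴ s⁻¹
Wind speed in SI: 75.8 knots = 39.0 m/s
Geostrophic balance rearranged: |∂P/∂n| = f ρ V_g
|∂P/∂n| = 1.33×10⁻⁴ × 0.965 × 39.0 = 5.01×10⁻³ Pa/m

5.0×10⁻³ Pa/m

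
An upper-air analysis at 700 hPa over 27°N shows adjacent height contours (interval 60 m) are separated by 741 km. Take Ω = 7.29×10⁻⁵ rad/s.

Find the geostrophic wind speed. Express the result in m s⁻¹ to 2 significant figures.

Coriolis parameter at 27°N:
f = 2Ω sin φ = 2 × 7.29×10⁻⁵ × sin 27° = 6.62×10⁻⁵ s⁻¹
Height gradient: |∂Z/∂n| = 60 m / 741000 m = 8.10×10⁻⁵
On a pressure surface, geostrophic balance gives V_g = (g/f)|∂Z/∂n|:
V_g = 9.81 × 8.10×10⁻⁵ / 6.62×10⁻⁵ = 12.0 m/s

12 m s⁻¹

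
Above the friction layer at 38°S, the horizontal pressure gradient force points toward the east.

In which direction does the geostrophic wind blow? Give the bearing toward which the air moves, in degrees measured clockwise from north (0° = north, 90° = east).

000°

The pressure-gradient force points toward the east (bearing 090°).
Geostrophic balance: in the Southern Hemisphere the Coriolis force deflects motion to the left, so the geostrophic wind blows 90° to the left of the pressure-gradient force (low pressure on the right).
Rotating 090° by 90° counterclockwise gives 000° — the wind blows toward the north.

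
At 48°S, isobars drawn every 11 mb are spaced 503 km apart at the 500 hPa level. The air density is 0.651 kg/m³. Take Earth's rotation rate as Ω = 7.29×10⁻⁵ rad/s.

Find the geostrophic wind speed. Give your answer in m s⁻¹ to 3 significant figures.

Coriolis parameter at 48°S:
f = 2Ω sin φ = 2 × 7.29×10⁻⁵ × sin 48° = 1.08×10⁻⁴ s⁻¹
Pressure gradient: |∂P/∂n| = 1100 Pa / 503000 m = 2.19×10⁻³ Pa/m
Geostrophic balance (pressure-gradient force = Coriolis force):
V_g = (1/(fρ)) |∂P/∂n| = 2.19×10⁻³ / (1.08×10⁻⁴ × 0.651) = 31.0 m/s

31.0 m s⁻¹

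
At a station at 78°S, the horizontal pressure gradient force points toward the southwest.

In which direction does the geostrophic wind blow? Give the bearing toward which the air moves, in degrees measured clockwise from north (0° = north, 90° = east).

135°

The pressure-gradient force points toward the southwest (bearing 225°).
Geostrophic balance: in the Southern Hemisphere the Coriolis force deflects motion to the left, so the geostrophic wind blows 90° to the left of the pressure-gradient force (low pressure on the right).
Rotating 225° by 90° counterclockwise gives 135° — the wind blows toward the southeast.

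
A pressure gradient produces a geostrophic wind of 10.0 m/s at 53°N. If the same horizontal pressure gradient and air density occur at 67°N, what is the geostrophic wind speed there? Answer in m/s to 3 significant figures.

8.68 m/s

With the same pressure gradient and density, V_g ∝ 1/f ∝ 1/sin φ.
V₂ = V₁ · sin φ₁ / sin φ₂ = 10.0 × sin 53° / sin 67°
V₂ = 10.0 × 0.7986/0.9205 = 8.68 m/s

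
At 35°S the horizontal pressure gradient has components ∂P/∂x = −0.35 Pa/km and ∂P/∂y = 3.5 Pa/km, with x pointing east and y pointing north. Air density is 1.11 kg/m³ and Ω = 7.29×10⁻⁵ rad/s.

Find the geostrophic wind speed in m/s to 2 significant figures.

38 m/s

Coriolis parameter at 35°S:
f = 2Ω sin φ = 2 × 7.29×10⁻⁵ × sin 35° = 8.36×10⁻⁵ s⁻¹
In the Southern Hemisphere f is negative: f = −8.36×10⁻⁵ s⁻¹.
Component geostrophic relations (x east, y north):
u_g = −(1/(fρ)) ∂P/∂y,  v_g = (1/(fρ)) ∂P/∂x
u_g = −(3.5×10⁻³)/(−8.36×10⁻⁵ × 1.11) = 37.7 m/s;  v_g = (−0.35×10⁻³)/(−8.36×10⁻⁵ × 1.11) = 3.77 m/s
|V_g| = √(u_g² + v_g²) = 37.9 m/s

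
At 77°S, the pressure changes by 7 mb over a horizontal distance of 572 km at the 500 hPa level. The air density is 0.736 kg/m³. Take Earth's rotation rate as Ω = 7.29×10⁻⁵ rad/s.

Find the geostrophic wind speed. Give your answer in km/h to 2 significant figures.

42 km/h

Coriolis parameter at 77°S:
f = 2Ω sin φ = 2 × 7.29×10⁻⁵ × sin 77° = 1.42×10⁻⁴ s⁻¹
Pressure gradient: |∂P/∂n| = 700 Pa / 572000 m = 1.22×10⁻³ Pa/m
Geostrophic balance (pressure-gradient force = Coriolis force):
V_g = (1/(fρ)) |∂P/∂n| = 1.22×10⁻³ / (1.42×10⁻⁴ × 0.736) = 11.7 m/s
Converting: 11.7 m/s × 3.6 = 42 km/h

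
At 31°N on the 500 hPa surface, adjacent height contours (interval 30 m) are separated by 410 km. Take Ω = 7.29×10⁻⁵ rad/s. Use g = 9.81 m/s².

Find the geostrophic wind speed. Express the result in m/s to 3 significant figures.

Coriolis parameter at 31°N:
f = 2Ω sin φ = 2 × 7.29×10⁻⁵ × sin 31° = 7.51×10⁻⁵ s⁻¹
Height gradient: |∂Z/∂n| = 30 m / 410000 m = 7.32×10⁻⁵
On a pressure surface, geostrophic balance gives V_g = (g/f)|∂Z/∂n|:
V_g = 9.81 × 7.32×10⁻⁵ / 7.51×10⁻⁵ = 9.56 m/s

9.56 m/s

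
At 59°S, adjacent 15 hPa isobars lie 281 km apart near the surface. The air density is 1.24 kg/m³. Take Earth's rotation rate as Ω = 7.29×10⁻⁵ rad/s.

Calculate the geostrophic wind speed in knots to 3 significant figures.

67.0 knots

Coriolis parameter at 59°S:
f = 2Ω sin φ = 2 × 7.29×10⁻⁵ × sin 59° = 1.25×10⁻⁴ s⁻¹
Pressure gradient: |∂P/∂n| = 1500 Pa / 281000 m = 5.34×10⁻³ Pa/m
Geostrophic balance (pressure-gradient force = Coriolis force):
V_g = (1/(fρ)) |∂P/∂n| = 5.34×10⁻³ / (1.25×10⁻⁴ × 1.24) = 34.4 m/s
Converting: 34.4 m/s × 1.944 = 67.0 knots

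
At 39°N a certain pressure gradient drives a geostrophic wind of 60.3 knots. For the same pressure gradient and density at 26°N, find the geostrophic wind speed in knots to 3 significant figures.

With the same pressure gradient and density, V_g ∝ 1/f ∝ 1/sin φ.
V₂ = V₁ · sin φ₁ / sin φ₂ = 60.3 × sin 39° / sin 26°
V₂ = 60.3 × 0.6293/0.4384 = 86.6 knots

86.6 knots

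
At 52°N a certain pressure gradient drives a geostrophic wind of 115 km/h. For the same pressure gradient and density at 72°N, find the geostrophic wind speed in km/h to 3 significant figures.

95.3 km/h

With the same pressure gradient and density, V_g ∝ 1/f ∝ 1/sin φ.
V₂ = V₁ · sin φ₁ / sin φ₂ = 115 × sin 52° / sin 72°
V₂ = 115 × 0.7880/0.9511 = 95.3 km/h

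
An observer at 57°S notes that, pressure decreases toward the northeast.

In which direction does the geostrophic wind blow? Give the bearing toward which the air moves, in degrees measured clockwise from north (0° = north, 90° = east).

315°

The pressure-gradient force points toward the northeast (bearing 045°).
Geostrophic balance: in the Southern Hemisphere the Coriolis force deflects motion to the left, so the geostrophic wind blows 90° to the left of the pressure-gradient force (low pressure on the right).
Rotating 045° by 90° counterclockwise gives 315° — the wind blows toward the northwest.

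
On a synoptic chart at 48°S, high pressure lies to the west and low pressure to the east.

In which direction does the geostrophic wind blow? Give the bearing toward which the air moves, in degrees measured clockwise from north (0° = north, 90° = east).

000°

The pressure-gradient force points toward the east (bearing 090°).
Geostrophic balance: in the Southern Hemisphere the Coriolis force deflects motion to the left, so the geostrophic wind blows 90° to the left of the pressure-gradient force (low pressure on the right).
Rotating 090° by 90° counterclockwise gives 000° — the wind blows toward the north.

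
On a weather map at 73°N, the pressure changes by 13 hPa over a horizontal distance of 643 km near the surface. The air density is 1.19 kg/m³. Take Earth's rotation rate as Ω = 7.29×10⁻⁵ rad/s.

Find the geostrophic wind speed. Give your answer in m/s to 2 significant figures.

Coriolis parameter at 73°N:
f = 2Ω sin φ = 2 × 7.29×10⁻⁵ × sin 73° = 1.39×10⁻⁴ s⁻¹
Pressure gradient: |∂P/∂n| = 1300 Pa / 643000 m = 2.02×10⁻³ Pa/m
Geostrophic balance (pressure-gradient force = Coriolis force):
V_g = (1/(fρ)) |∂P/∂n| = 2.02×10⁻³ / (1.39×10⁻⁴ × 1.19) = 12.2 m/s

12 m/s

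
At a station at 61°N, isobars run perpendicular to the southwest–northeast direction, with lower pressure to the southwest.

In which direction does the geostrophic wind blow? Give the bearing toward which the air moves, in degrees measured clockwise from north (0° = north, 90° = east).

The pressure-gradient force points toward the southwest (bearing 225°).
Geostrophic balance: in the Northern Hemisphere the Coriolis force deflects motion to the right, so the geostrophic wind blows 90° to the right of the pressure-gradient force (low pressure on the left).
Rotating 225° by 90° clockwise gives 315° — the wind blows toward the northwest.

315°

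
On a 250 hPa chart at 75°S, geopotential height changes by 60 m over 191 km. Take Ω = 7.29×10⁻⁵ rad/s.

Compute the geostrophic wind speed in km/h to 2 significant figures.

Coriolis parameter at 75°S:
f = 2Ω sin φ = 2 × 7.29×10⁻⁵ × sin 75° = 1.41×10⁻⁴ s⁻¹
Height gradient: |∂Z/∂n| = 60 m / 191000 m = 3.14×10⁻⁴
On a pressure surface, geostrophic balance gives V_g = (g/f)|∂Z/∂n|:
V_g = 9.81 × 3.14×10⁻⁴ / 1.41×10⁻⁴ = 21.9 m/s
Converting: 21.9 m/s × 3.6 = 79 km/h

79 km/h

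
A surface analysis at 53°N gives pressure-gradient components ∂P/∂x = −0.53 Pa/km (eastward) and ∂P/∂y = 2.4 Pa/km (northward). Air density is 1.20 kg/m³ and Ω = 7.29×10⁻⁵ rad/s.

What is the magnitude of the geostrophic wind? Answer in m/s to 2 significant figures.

18 m/s

Coriolis parameter at 53°N:
f = 2Ω sin φ = 2 × 7.29×10⁻⁵ × sin 53° = 1.16×10⁻⁴ s⁻¹
Component geostrophic relations (x east, y north):
u_g = −(1/(fρ)) ∂P/∂y,  v_g = (1/(fρ)) ∂P/∂x
u_g = −(2.4×10⁻³)/(1.16×10⁻⁴ × 1.20) = −17.2 m/s;  v_g = (−0.53×10⁻³)/(1.16×10⁻⁴ × 1.20) = −3.79 m/s
|V_g| = √(u_g² + v_g²) = 17.6 m/s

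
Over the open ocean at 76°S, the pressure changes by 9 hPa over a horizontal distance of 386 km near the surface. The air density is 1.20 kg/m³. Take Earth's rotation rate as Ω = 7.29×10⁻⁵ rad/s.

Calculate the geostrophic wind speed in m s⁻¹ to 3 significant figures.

Coriolis parameter at 76°S:
f = 2Ω sin φ = 2 × 7.29×10⁻⁵ × sin 76° = 1.41×10⁻⁴ s⁻¹
Pressure gradient: |∂P/∂n| = 900 Pa / 386000 m = 2.33×10⁻³ Pa/m
Geostrophic balance (pressure-gradient force = Coriolis force):
V_g = (1/(fρ)) |∂P/∂n| = 2.33×10⁻³ / (1.41×10⁻⁴ × 1.20) = 13.7 m/s

13.7 m s⁻¹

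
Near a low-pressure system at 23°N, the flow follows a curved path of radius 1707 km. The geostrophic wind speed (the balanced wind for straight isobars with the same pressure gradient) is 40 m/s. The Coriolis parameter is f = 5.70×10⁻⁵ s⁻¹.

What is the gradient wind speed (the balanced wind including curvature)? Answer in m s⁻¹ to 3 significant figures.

Around a low, centrifugal force acts outward with Coriolis, so pressure-gradient force balances both:
(1/ρ)|∂P/∂n| = fV + V²/R  →  V² + fR·V − fR·V_g = 0
With fR = 5.70×10⁻⁵ × 1707×10³ m = 97.3 m/s:
V = [−fR + √((fR)² + 4 fR V_g)]/2 = [−97.3 + √(97.3² + 4×97.3×40)]/2 = 30.5 m/s
Subgeostrophic (V < V_g = 40 m/s), as expected around a low.

30.5 m s⁻¹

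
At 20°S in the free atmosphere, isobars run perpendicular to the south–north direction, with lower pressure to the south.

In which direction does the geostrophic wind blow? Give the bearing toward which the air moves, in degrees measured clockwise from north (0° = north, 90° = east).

The pressure-gradient force points toward the south (bearing 180°).
Geostrophic balance: in the Southern Hemisphere the Coriolis force deflects motion to the left, so the geostrophic wind blows 90° to the left of the pressure-gradient force (low pressure on the right).
Rotating 180° by 90° counterclockwise gives 090° — the wind blows toward the east.

090°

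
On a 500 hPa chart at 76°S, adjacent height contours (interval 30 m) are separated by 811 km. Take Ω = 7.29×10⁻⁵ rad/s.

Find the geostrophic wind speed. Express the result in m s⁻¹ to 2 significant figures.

2.6 m s⁻¹

Coriolis parameter at 76°S:
f = 2Ω sin φ = 2 × 7.29×10⁻⁵ × sin 76° = 1.41×10⁻⁴ s⁻¹
Height gradient: |∂Z/∂n| = 30 m / 811000 m = 3.70×10⁻⁵
On a pressure surface, geostrophic balance gives V_g = (g/f)|∂Z/∂n|:
V_g = 9.81 × 3.70×10⁻⁵ / 1.41×10⁻⁴ = 2.57 m/s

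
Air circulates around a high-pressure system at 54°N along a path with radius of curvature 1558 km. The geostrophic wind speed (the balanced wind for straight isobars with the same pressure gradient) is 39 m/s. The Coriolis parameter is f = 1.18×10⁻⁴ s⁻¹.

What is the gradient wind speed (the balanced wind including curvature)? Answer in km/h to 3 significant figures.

202 km/h

Around a high, pressure-gradient force acts outward with centrifugal, so Coriolis balances both:
fV = (1/ρ)|∂P/∂n| + V²/R  →  V² − fR·V + fR·V_g = 0
With fR = 1.18×10⁻⁴ × 1558×10³ m = 184 m/s:
V = [fR − √((fR)² − 4 fR V_g)]/2 = [184 − √(184² − 4×184×39)]/2 = 56.1 m/s
Supergeostrophic (V > V_g = 39 m/s), as expected around a high.
Converting: 56.1 m/s × 3.6 = 202 km/h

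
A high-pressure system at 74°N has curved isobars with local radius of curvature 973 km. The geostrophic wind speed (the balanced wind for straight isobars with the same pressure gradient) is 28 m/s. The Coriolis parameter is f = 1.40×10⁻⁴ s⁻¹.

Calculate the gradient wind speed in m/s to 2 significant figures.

39 m/s

Around a high, pressure-gradient force acts outward with centrifugal, so Coriolis balances both:
fV = (1/ρ)|∂P/∂n| + V²/R  →  V² − fR·V + fR·V_g = 0
With fR = 1.40×10⁻⁴ × 973×10³ m = 136 m/s:
V = [fR − √((fR)² − 4 fR V_g)]/2 = [136 − √(136² − 4×136×28)]/2 = 39.4 m/s
Supergeostrophic (V > V_g = 28 m/s), as expected around a high.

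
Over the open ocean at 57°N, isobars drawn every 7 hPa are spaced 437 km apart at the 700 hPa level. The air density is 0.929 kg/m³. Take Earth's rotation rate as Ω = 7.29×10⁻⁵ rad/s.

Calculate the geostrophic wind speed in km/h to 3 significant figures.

50.8 km/h

Coriolis parameter at 57°N:
f = 2Ω sin φ = 2 × 7.29×10⁻⁵ × sin 57° = 1.22×10⁻⁴ s⁻¹
Pressure gradient: |∂P/∂n| = 700 Pa / 437000 m = 1.60×10⁻³ Pa/m
Geostrophic balance (pressure-gradient force = Coriolis force):
V_g = (1/(fρ)) |∂P/∂n| = 1.60×10⁻³ / (1.22×10⁻⁴ × 0.929) = 14.1 m/s
Converting: 14.1 m/s × 3.6 = 50.8 km/h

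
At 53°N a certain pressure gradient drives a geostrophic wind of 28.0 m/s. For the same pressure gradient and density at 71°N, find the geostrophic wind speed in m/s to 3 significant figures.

With the same pressure gradient and density, V_g ∝ 1/f ∝ 1/sin φ.
V₂ = V₁ · sin φ₁ / sin φ₂ = 28.0 × sin 53° / sin 71°
V₂ = 28.0 × 0.7986/0.9455 = 23.7 m/s

23.7 m/s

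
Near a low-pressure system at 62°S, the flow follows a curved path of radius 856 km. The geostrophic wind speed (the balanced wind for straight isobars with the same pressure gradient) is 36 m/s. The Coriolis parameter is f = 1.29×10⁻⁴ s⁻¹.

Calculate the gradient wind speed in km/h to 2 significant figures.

Around a low, centrifugal force acts outward with Coriolis, so pressure-gradient force balances both:
(1/ρ)|∂P/∂n| = fV + V²/R  →  V² + fR·V − fR·V_g = 0
With fR = 1.29×10⁻⁴ × 856×10³ m = 110 m/s:
V = [−fR + √((fR)² + 4 fR V_g)]/2 = [−110 + √(110² + 4×110×36)]/2 = 28.6 m/s
Subgeostrophic (V < V_g = 36 m/s), as expected around a low.
Converting: 28.6 m/s × 3.6 = 100 km/h

100 km/h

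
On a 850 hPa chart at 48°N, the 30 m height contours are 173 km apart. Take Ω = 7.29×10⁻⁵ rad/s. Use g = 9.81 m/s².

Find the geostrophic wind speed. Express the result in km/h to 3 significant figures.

Coriolis parameter at 48°N:
f = 2Ω sin φ = 2 × 7.29×10⁻⁵ × sin 48° = 1.08×10⁻⁴ s⁻¹
Height gradient: |∂Z/∂n| = 30 m / 173000 m = 1.73×10⁻⁴
On a pressure surface, geostrophic balance gives V_g = (g/f)|∂Z/∂n|:
V_g = 9.81 × 1.73×10⁻⁴ / 1.08×10⁻⁴ = 15.7 m/s
Converting: 15.7 m/s × 3.6 = 56.5 km/h

56.5 km/h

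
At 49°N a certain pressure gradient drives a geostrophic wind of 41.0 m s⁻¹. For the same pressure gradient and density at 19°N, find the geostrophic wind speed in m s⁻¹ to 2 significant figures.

With the same pressure gradient and density, V_g ∝ 1/f ∝ 1/sin φ.
V₂ = V₁ · sin φ₁ / sin φ₂ = 41.0 × sin 49° / sin 19°
V₂ = 41.0 × 0.7547/0.3256 = 95 m s⁻¹

95 m s⁻¹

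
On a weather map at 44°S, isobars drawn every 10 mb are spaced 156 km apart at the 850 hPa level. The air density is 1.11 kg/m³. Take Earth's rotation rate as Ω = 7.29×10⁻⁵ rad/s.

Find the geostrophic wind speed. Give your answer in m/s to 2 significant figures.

Coriolis parameter at 44°S:
f = 2Ω sin φ = 2 × 7.29×10⁻⁵ × sin 44° = 1.01×10⁻⁴ s⁻¹
Pressure gradient: |∂P/∂n| = 1000 Pa / 156000 m = 6.41×10⁻³ Pa/m
Geostrophic balance (pressure-gradient force = Coriolis force):
V_g = (1/(fρ)) |∂P/∂n| = 6.41×10⁻³ / (1.01×10⁻⁴ × 1.11) = 57.0 m/s

57 m/s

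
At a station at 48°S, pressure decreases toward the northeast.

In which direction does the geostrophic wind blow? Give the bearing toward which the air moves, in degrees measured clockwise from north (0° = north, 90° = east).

315°

The pressure-gradient force points toward the northeast (bearing 045°).
Geostrophic balance: in the Southern Hemisphere the Coriolis force deflects motion to the left, so the geostrophic wind blows 90° to the left of the pressure-gradient force (low pressure on the right).
Rotating 045° by 90° counterclockwise gives 315° — the wind blows toward the northwest.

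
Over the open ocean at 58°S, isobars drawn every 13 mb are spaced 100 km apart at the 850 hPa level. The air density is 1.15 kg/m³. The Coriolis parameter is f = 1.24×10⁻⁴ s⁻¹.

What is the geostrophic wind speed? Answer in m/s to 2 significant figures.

91 m/s

Pressure gradient: |∂P/∂n| = 1300 Pa / 100000 m = 1.30×10⁻² Pa/m
Geostrophic balance (pressure-gradient force = Coriolis force):
V_g = (1/(fρ)) |∂P/∂n| = 1.30×10⁻² / (1.24×10⁻⁴ × 1.15) = 91.2 m/s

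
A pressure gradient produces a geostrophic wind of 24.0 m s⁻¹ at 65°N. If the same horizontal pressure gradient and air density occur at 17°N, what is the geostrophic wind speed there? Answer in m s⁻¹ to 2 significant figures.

With the same pressure gradient and density, V_g ∝ 1/f ∝ 1/sin φ.
V₂ = V₁ · sin φ₁ / sin φ₂ = 24.0 × sin 65° / sin 17°
V₂ = 24.0 × 0.9063/0.2924 = 74 m s⁻¹

74 m s⁻¹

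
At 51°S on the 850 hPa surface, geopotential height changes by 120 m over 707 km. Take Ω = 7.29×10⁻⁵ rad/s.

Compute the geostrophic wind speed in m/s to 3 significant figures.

14.7 m/s

Coriolis parameter at 51°S:
f = 2Ω sin φ = 2 × 7.29×10⁻⁵ × sin 51° = 1.13×10⁻⁴ s⁻¹
Height gradient: |∂Z/∂n| = 120 m / 707000 m = 1.70×10⁻⁴
On a pressure surface, geostrophic balance gives V_g = (g/f)|∂Z/∂n|:
V_g = 9.81 × 1.70×10⁻⁴ / 1.13×10⁻⁴ = 14.7 m/s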